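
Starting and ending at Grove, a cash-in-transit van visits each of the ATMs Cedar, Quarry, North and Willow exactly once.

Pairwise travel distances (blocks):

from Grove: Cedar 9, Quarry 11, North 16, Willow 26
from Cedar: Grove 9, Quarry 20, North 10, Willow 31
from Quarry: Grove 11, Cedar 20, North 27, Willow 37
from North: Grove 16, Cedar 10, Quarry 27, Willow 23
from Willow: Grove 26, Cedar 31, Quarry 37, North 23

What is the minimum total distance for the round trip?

90 blocks — the shortest possible round trip.

With 4 stops there are 4!/2 = 12 distinct round trips (a route and its reverse cost the same).
Grove-Cedar-Quarry-North-Willow-Grove: 9+20+27+23+26 = 105
Grove-Cedar-Quarry-Willow-North-Grove: 9+20+37+23+16 = 105
Grove-Cedar-North-Quarry-Willow-Grove: 9+10+27+37+26 = 109
Grove-Cedar-North-Willow-Quarry-Grove: 9+10+23+37+11 = 90
Grove-Cedar-Willow-Quarry-North-Grove: 9+31+37+27+16 = 120
Grove-Cedar-Willow-North-Quarry-Grove: 9+31+23+27+11 = 101
Grove-Quarry-Cedar-North-Willow-Grove: 11+20+10+23+26 = 90
Grove-Quarry-Cedar-Willow-North-Grove: 11+20+31+23+16 = 101
Grove-Quarry-North-Cedar-Willow-Grove: 11+27+10+31+26 = 105
Grove-Quarry-Willow-Cedar-North-Grove: 11+37+31+10+16 = 105
Grove-North-Cedar-Quarry-Willow-Grove: 16+10+20+37+26 = 109
Grove-North-Quarry-Cedar-Willow-Grove: 16+27+20+31+26 = 120
The minimum is 90.
One optimal route: Grove → Cedar → North → Willow → Quarry → Grove (or its reverse).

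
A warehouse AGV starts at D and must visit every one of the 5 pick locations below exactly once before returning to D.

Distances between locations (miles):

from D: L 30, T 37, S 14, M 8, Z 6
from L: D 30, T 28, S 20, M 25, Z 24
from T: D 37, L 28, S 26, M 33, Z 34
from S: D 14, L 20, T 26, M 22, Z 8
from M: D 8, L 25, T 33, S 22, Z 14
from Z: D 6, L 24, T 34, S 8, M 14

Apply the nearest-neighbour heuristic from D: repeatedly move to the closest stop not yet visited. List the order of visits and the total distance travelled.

At D the remaining stops are Z 6, M 8, S 14, L 30, T 37; go to Z.
At Z the remaining stops are S 8, M 14, L 24, T 34; go to S.
At S the remaining stops are L 20, M 22, T 26; go to L.
At L the remaining stops are M 25, T 28; go to M.
At M the remaining stops are T 33; go to T.
Return T→D: 37.
Total = 6 + 8 + 20 + 25 + 33 + 37 = 129.

Nearest-neighbour total = 129 miles; route D → Z → S → L → M → T → D.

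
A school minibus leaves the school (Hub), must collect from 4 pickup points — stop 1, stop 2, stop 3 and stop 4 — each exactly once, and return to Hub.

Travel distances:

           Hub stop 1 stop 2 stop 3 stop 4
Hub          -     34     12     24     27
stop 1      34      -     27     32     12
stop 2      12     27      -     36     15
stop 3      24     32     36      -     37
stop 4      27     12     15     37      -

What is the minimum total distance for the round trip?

95 — the shortest possible round trip.

With 4 stops there are 4!/2 = 12 distinct round trips (a route and its reverse cost the same).
Hub-stop 1-stop 2-stop 3-stop 4-Hub: 34+27+36+37+27 = 161
Hub-stop 1-stop 2-stop 4-stop 3-Hub: 34+27+15+37+24 = 137
Hub-stop 1-stop 3-stop 2-stop 4-Hub: 34+32+36+15+27 = 144
Hub-stop 1-stop 3-stop 4-stop 2-Hub: 34+32+37+15+12 = 130
Hub-stop 1-stop 4-stop 2-stop 3-Hub: 34+12+15+36+24 = 121
Hub-stop 1-stop 4-stop 3-stop 2-Hub: 34+12+37+36+12 = 131
Hub-stop 2-stop 1-stop 3-stop 4-Hub: 12+27+32+37+27 = 135
Hub-stop 2-stop 1-stop 4-stop 3-Hub: 12+27+12+37+24 = 112
Hub-stop 2-stop 3-stop 1-stop 4-Hub: 12+36+32+12+27 = 119
Hub-stop 2-stop 4-stop 1-stop 3-Hub: 12+15+12+32+24 = 95
Hub-stop 3-stop 1-stop 2-stop 4-Hub: 24+32+27+15+27 = 125
Hub-stop 3-stop 2-stop 1-stop 4-Hub: 24+36+27+12+27 = 126
The minimum is 95.
One optimal route: Hub → stop 2 → stop 4 → stop 1 → stop 3 → Hub (or its reverse).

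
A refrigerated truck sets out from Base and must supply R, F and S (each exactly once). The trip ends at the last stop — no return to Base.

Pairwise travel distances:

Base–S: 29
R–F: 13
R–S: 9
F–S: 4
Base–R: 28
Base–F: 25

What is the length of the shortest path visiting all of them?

Minimum one-way distance = 38.

There are 3! = 6 possible orderings.
Base - R - F - S: 28+13+4 = 45
Base - R - S - F: 28+9+4 = 41
Base - F - R - S: 25+13+9 = 47
Base - F - S - R: 25+4+9 = 38
Base - S - R - F: 29+9+13 = 51
Base - S - F - R: 29+4+13 = 46
The minimum is 38.
One shortest path: Base → F → S → R.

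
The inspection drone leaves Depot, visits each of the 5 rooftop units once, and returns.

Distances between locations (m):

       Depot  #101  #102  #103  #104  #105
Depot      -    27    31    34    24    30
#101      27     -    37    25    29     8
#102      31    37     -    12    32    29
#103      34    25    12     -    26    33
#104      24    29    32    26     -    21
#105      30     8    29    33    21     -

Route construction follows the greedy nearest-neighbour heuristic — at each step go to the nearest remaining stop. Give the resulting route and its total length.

From Depot: distances to unvisited — #104=24, #101=27, #105=30, #102=31, #103=34. Nearest is #104 (24).
From #104: distances to unvisited — #105=21, #103=26, #101=29, #102=32. Nearest is #105 (21).
From #105: distances to unvisited — #101=8, #102=29, #103=33. Nearest is #101 (8).
From #101: distances to unvisited — #103=25, #102=37. Nearest is #103 (25).
From #103: distances to unvisited — #102=12. Nearest is #102 (12).
Return #102→Depot: 31.
Total = 24 + 21 + 8 + 25 + 12 + 31 = 121.

Nearest-neighbour total = 121 m; route Depot → #104 → #105 → #101 → #103 → #102 → Depot.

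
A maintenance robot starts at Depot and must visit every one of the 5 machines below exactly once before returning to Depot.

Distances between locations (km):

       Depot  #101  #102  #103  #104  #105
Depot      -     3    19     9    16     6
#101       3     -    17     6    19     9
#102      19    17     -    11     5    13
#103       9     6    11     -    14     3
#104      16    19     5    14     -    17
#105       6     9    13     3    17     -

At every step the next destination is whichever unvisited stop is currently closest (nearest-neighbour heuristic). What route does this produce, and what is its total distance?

From Depot: distances to unvisited — #101=3, #105=6, #103=9, #104=16, #102=19. Nearest is #101 (3).
From #101: distances to unvisited — #103=6, #105=9, #102=17, #104=19. Nearest is #103 (6).
From #103: distances to unvisited — #105=3, #102=11, #104=14. Nearest is #105 (3).
From #105: distances to unvisited — #102=13, #104=17. Nearest is #102 (13).
From #102: distances to unvisited — #104=5. Nearest is #104 (5).
Return #104→Depot: 16.
Total = 3 + 6 + 3 + 13 + 5 + 16 = 46.

Total distance 46 km via the nearest-neighbour route Depot → #101 → #103 → #105 → #102 → #104 → Depot.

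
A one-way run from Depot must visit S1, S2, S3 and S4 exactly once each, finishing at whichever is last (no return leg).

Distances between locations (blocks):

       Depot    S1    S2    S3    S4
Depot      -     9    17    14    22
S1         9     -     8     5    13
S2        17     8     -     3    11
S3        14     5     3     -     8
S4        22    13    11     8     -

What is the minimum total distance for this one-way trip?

Shortest open route: 28 blocks.

There are 4! = 24 possible orderings.
Depot→S1→S2→S3→S4: 9+8+3+8 = 28
Depot→S1→S2→S4→S3: 9+8+11+8 = 36
Depot→S1→S3→S2→S4: 9+5+3+11 = 28
Depot→S1→S3→S4→S2: 9+5+8+11 = 33
Depot→S1→S4→S2→S3: 9+13+11+3 = 36
Depot→S1→S4→S3→S2: 9+13+8+3 = 33
Depot→S2→S1→S3→S4: 17+8+5+8 = 38
Depot→S2→S1→S4→S3: 17+8+13+8 = 46
Depot→S2→S3→S1→S4: 17+3+5+13 = 38
Depot→S2→S3→S4→S1: 17+3+8+13 = 41
Depot→S2→S4→S1→S3: 17+11+13+5 = 46
Depot→S2→S4→S3→S1: 17+11+8+5 = 41
Depot→S3→S1→S2→S4: 14+5+8+11 = 38
Depot→S3→S1→S4→S2: 14+5+13+11 = 43
… (10 more)
The minimum is 28.
One shortest path: Depot → S1 → S2 → S3 → S4.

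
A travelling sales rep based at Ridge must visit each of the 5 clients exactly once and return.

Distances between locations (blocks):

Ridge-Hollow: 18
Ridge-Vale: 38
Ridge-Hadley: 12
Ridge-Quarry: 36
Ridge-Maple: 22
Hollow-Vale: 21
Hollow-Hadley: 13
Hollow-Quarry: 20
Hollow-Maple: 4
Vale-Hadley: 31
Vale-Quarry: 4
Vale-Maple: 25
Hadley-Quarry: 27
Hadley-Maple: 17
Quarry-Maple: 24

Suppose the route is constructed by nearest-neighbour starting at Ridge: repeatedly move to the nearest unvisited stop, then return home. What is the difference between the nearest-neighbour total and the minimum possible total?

Ridge: Hadley=12, Hollow=18, Maple=22, Quarry=36, Vale=38 ⇒ Hadley
Hadley: Hollow=13, Maple=17, Quarry=27, Vale=31 ⇒ Hollow
Hollow: Maple=4, Quarry=20, Vale=21 ⇒ Maple
Maple: Quarry=24, Vale=25 ⇒ Quarry
Quarry: Vale=4 ⇒ Vale
NN route Ridge → Hadley → Hollow → Maple → Quarry → Vale → Ridge costs 95.
Optimal: Ridge → Hollow → Maple → Vale → Quarry → Hadley → Ridge costs 90 (by enumerating all 60 distinct tours).
Excess = 95 − 90 = 5.

5 blocks longer than the optimal tour.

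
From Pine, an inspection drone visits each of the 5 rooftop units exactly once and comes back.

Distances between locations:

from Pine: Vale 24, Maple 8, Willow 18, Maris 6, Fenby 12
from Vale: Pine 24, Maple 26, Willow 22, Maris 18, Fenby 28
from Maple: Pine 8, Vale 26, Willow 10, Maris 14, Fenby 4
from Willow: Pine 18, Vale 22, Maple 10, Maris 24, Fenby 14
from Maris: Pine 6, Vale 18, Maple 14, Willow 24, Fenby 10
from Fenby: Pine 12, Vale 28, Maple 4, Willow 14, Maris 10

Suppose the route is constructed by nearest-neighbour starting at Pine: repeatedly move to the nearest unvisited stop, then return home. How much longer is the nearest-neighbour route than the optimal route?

Pine: Maris=6, Maple=8, Fenby=12, Willow=18, Vale=24 ⇒ Maris
Maris: Fenby=10, Maple=14, Vale=18, Willow=24 ⇒ Fenby
Fenby: Maple=4, Willow=14, Vale=28 ⇒ Maple
Maple: Willow=10, Vale=26 ⇒ Willow
Willow: Vale=22 ⇒ Vale
NN route Pine → Maris → Fenby → Maple → Willow → Vale → Pine costs 76.
Optimal: Pine → Maple → Fenby → Willow → Vale → Maris → Pine costs 72 (by enumerating all 60 distinct tours).
Excess = 76 − 72 = 4.

The nearest-neighbour route is 4 longer than optimal.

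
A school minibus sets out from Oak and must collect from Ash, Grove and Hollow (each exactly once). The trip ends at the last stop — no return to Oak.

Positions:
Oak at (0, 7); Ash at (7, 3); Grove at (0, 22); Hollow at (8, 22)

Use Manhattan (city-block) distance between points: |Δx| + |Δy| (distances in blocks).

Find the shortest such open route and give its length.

There are 3! = 6 possible orderings.
Oak→Ash→Grove→Hollow: 11+26+8 = 45
Oak→Ash→Hollow→Grove: 11+20+8 = 39
Oak→Grove→Ash→Hollow: 15+26+20 = 61
Oak→Grove→Hollow→Ash: 15+8+20 = 43
Oak→Hollow→Ash→Grove: 23+20+26 = 69
Oak→Hollow→Grove→Ash: 23+8+26 = 57
The minimum is 39.
One shortest path: Oak → Ash → Hollow → Grove.

39 blocks — the minimum one-way total.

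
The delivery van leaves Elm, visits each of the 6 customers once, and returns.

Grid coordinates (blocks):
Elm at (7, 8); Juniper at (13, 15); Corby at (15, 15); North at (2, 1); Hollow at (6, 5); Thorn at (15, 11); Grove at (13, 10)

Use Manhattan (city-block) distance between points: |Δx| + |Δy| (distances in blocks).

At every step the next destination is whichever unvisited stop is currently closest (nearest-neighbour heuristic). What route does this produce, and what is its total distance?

Elm → [Hollow:4 / Grove:8 / Thorn:11 / North:12 / Juniper:13 / Corby:15] → Hollow (4)
Hollow → [North:8 / Grove:12 / Thorn:15 / Juniper:17 / Corby:19] → North (8)
North → [Grove:20 / Thorn:23 / Juniper:25 / Corby:27] → Grove (20)
Grove → [Thorn:3 / Juniper:5 / Corby:7] → Thorn (3)
Thorn → [Corby:4 / Juniper:6] → Corby (4)
Corby → [Juniper:2] → Juniper (2)
Return Juniper→Elm: 13.
Total = 4 + 8 + 20 + 3 + 4 + 2 + 13 = 54.

54 blocks along Elm → Hollow → North → Grove → Thorn → Corby → Juniper → Elm.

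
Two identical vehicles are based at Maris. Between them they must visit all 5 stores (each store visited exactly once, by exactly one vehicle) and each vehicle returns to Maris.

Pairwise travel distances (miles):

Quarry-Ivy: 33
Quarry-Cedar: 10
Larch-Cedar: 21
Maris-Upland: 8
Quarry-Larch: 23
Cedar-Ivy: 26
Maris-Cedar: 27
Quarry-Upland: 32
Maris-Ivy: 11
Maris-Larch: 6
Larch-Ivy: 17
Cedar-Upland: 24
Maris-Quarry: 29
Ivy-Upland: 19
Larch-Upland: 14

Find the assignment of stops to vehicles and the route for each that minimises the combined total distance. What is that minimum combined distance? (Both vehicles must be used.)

There are 2^4 − 1 = 15 ways to divide the 5 stops into two non-empty groups. For each, the best each vehicle can do is its own shortest tour through its group:
  {Quarry} + {Larch, Cedar, Ivy, Upland}: 58 + 80 = 138
  {Larch} + {Quarry, Cedar, Ivy, Upland}: 12 + 86 = 98
  {Quarry, Larch} + {Cedar, Ivy, Upland}: 58 + 69 = 127
  {Cedar} + {Quarry, Larch, Ivy, Upland}: 54 + 89 = 143
  {Quarry, Cedar} + {Larch, Ivy, Upland}: 66 + 50 = 116
  {Larch, Cedar} + {Quarry, Ivy, Upland}: 54 + 84 = 138
  … (15 splits in total)
  {Quarry, Larch, Cedar, Ivy} + {Upland}: 76 + 16 = 92  ← best
Best: vehicle 1 Maris → Larch → Quarry → Cedar → Ivy → Maris = 76; vehicle 2 Maris → Upland → Maris = 16; combined 92.

92 miles — the smallest possible combined total.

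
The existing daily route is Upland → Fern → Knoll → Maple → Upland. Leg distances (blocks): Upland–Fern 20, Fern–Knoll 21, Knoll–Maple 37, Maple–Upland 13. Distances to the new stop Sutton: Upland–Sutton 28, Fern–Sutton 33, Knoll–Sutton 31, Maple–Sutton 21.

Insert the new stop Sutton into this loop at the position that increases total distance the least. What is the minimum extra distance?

Insertion cost between consecutive stops i–j is d(i,Sutton) + d(Sutton,j) − d(i,j):
  between Upland and Fern: 28 + 33 − 20 = 41
  between Fern and Knoll: 33 + 31 − 21 = 43
  between Knoll and Maple: 31 + 21 − 37 = 15
  between Maple and Upland: 21 + 28 − 13 = 36
Cheapest insertion is between Knoll and Maple, adding 15.
New total = 91 + 15 = 106.

Adding 15 blocks by placing Sutton on the Knoll–Maple leg.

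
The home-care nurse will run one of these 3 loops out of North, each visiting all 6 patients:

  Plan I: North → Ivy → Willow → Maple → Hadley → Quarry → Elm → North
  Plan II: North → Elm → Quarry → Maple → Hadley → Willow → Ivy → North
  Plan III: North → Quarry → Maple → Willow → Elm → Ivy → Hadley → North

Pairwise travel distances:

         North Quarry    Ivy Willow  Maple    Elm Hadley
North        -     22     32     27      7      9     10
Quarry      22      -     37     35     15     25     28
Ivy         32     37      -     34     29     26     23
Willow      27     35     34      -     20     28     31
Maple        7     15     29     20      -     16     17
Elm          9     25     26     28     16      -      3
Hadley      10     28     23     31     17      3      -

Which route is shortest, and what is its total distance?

Plan I: 32 + 34 + 20 + 17 + 28 + 25 + 9 = 165
Plan II: 9 + 25 + 15 + 17 + 31 + 34 + 32 = 163
Plan III: 22 + 15 + 20 + 28 + 26 + 23 + 10 = 144

144 — Plan III is the shortest.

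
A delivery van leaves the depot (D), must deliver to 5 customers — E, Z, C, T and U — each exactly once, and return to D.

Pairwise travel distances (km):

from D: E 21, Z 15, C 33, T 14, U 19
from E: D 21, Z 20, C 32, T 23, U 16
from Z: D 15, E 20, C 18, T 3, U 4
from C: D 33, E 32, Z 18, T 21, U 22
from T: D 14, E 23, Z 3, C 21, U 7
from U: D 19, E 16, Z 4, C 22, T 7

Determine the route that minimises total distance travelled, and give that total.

With 5 stops there are 5!/2 = 60 distinct round trips (a route and its reverse cost the same).
D-E-Z-C-T-U-D: 21+20+18+21+7+19 = 106
D-E-Z-C-U-T-D: 21+20+18+22+7+14 = 102
D-E-Z-T-C-U-D: 21+20+3+21+22+19 = 106
D-E-Z-T-U-C-D: 21+20+3+7+22+33 = 106
D-E-Z-U-C-T-D: 21+20+4+22+21+14 = 102
D-E-Z-U-T-C-D: 21+20+4+7+21+33 = 106
D-E-C-Z-T-U-D: 21+32+18+3+7+19 = 100
D-E-C-Z-U-T-D: 21+32+18+4+7+14 = 96
D-E-C-T-Z-U-D: 21+32+21+3+4+19 = 100
D-E-C-T-U-Z-D: 21+32+21+7+4+15 = 100
D-E-C-U-Z-T-D: 21+32+22+4+3+14 = 96
D-E-C-U-T-Z-D: 21+32+22+7+3+15 = 100
D-E-T-Z-C-U-D: 21+23+3+18+22+19 = 106
D-E-T-Z-U-C-D: 21+23+3+4+22+33 = 106
… (46 more)
D-E-U-Z-C-T-D: 21+16+4+18+21+14 = 94  ← best
The minimum is 94.
One optimal route: D → E → U → Z → C → T → D (or its reverse).

Shortest round trip = 94 km.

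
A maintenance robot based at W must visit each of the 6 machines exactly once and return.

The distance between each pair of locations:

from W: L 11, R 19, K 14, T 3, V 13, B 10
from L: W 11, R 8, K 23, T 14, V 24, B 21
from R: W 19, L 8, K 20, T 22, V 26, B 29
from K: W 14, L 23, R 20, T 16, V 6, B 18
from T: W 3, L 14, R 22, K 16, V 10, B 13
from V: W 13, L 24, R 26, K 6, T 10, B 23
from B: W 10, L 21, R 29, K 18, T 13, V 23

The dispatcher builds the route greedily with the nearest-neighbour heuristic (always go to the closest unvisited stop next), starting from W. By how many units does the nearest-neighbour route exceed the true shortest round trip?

Excess over optimum: 7.

From W: T=3, B=10, L=11, V=13, K=14, R=19 → choose T (3).
From T: V=10, B=13, L=14, K=16, R=22 → choose V (10).
From V: K=6, B=23, L=24, R=26 → choose K (6).
From K: B=18, R=20, L=23 → choose B (18).
From B: L=21, R=29 → choose L (21).
From L: R=8 → choose R (8).
NN route W → T → V → K → B → L → R → W costs 85.
Optimal: W → L → R → K → V → T → B → W costs 78 (by enumerating all 360 distinct tours).
Excess = 85 − 78 = 7.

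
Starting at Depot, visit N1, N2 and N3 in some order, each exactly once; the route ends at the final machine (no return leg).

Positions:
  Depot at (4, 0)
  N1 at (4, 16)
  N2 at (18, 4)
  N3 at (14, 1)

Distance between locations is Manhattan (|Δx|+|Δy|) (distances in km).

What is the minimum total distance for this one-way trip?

There are 3! = 6 possible orderings.
Depot - N1 - N2 - N3: 16+26+7 = 49
Depot - N1 - N3 - N2: 16+25+7 = 48
Depot - N2 - N1 - N3: 18+26+25 = 69
Depot - N2 - N3 - N1: 18+7+25 = 50
Depot - N3 - N1 - N2: 11+25+26 = 62
Depot - N3 - N2 - N1: 11+7+26 = 44
The minimum is 44.
One shortest path: Depot → N3 → N2 → N1.

Shortest open route: 44 km.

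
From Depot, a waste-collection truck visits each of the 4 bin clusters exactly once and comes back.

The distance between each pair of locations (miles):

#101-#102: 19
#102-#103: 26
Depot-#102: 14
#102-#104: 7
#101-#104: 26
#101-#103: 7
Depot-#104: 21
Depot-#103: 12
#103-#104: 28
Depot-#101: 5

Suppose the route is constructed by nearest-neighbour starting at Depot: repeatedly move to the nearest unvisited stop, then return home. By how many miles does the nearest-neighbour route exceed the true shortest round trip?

From Depot: #101=5, #103=12, #102=14, #104=21 → choose #101 (5).
From #101: #103=7, #102=19, #104=26 → choose #103 (7).
From #103: #102=26, #104=28 → choose #102 (26).
From #102: #104=7 → choose #104 (7).
NN route Depot → #101 → #103 → #102 → #104 → Depot costs 66.
Optimal: Depot → #101 → #103 → #104 → #102 → Depot costs 61 (by enumerating all 12 distinct tours).
Excess = 66 − 61 = 5.

5 miles longer than the optimal tour.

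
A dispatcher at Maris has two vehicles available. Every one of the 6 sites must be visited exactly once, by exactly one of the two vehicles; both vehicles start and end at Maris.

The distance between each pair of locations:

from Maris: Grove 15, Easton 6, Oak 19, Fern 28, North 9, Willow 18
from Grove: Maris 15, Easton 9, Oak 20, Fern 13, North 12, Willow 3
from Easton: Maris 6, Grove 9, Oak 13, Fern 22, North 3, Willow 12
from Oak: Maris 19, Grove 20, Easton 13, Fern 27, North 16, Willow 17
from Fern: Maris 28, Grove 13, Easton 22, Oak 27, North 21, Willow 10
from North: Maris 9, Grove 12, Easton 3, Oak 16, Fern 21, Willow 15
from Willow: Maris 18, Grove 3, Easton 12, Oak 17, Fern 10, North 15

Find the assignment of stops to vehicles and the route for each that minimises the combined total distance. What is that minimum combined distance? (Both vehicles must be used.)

There are 2^5 − 1 = 31 ways to divide the 6 stops into two non-empty groups. For each, the best each vehicle can do is its own shortest tour through its group:
  {Grove} + {Easton, Oak, Fern, North, Willow}: 30 + 76 = 106
  {Easton} + {Grove, Oak, Fern, North, Willow}: 12 + 80 = 92
  {Grove, Easton} + {Oak, Fern, North, Willow}: 30 + 76 = 106
  {Oak} + {Grove, Easton, Fern, North, Willow}: 38 + 58 = 96
  {Grove, Oak} + {Easton, Fern, North, Willow}: 54 + 58 = 112
  {Easton, Oak} + {Grove, Fern, North, Willow}: 38 + 58 = 96
  … (31 splits in total)
Best: vehicle 1 Maris → Easton → Maris = 12; vehicle 2 Maris → Grove → Fern → Willow → Oak → North → Maris = 80; combined 92.

Minimum combined distance: 92.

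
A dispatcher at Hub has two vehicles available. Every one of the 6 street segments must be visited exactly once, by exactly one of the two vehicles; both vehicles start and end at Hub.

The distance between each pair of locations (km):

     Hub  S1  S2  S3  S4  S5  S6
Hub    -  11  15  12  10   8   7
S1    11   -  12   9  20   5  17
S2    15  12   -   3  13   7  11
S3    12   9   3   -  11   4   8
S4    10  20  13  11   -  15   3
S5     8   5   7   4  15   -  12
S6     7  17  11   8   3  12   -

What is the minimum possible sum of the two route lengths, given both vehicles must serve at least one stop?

Try each way of splitting the stops between the two vehicles (each non-empty) and, for each split, find the best tour for each vehicle:
  {S1} + {S2, S3, S4, S5, S6}: 22 + 38 = 60
  {S2} + {S1, S3, S4, S5, S6}: 30 + 41 = 71
  {S1, S2} + {S3, S4, S5, S6}: 38 + 33 = 71
  {S3} + {S1, S2, S4, S5, S6}: 24 + 46 = 70
  {S1, S3} + {S2, S4, S5, S6}: 32 + 38 = 70
  {S2, S3} + {S1, S4, S5, S6}: 30 + 41 = 71
  … (31 splits in total)
  {S1, S2, S3, S5} + {S4, S6}: 38 + 20 = 58  ← best
Best: vehicle 1 Hub → S1 → S2 → S3 → S5 → Hub = 38; vehicle 2 Hub → S4 → S6 → Hub = 20; combined 58.

Minimum combined distance: 58 km.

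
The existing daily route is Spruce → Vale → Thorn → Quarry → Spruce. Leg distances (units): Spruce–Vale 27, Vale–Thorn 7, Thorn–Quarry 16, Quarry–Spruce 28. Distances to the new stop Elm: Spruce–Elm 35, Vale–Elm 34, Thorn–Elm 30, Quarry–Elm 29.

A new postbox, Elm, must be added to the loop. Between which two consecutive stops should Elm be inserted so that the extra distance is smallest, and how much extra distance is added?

Insertion cost between consecutive stops i–j is d(i,Elm) + d(Elm,j) − d(i,j):
  between Spruce and Vale: 35 + 34 − 27 = 42
  between Vale and Thorn: 34 + 30 − 7 = 57
  between Thorn and Quarry: 30 + 29 − 16 = 43
  between Quarry and Spruce: 29 + 35 − 28 = 36
Cheapest insertion is between Quarry and Spruce, adding 36.
New total = 78 + 36 = 114.

+36 — insert Elm between Quarry and Spruce.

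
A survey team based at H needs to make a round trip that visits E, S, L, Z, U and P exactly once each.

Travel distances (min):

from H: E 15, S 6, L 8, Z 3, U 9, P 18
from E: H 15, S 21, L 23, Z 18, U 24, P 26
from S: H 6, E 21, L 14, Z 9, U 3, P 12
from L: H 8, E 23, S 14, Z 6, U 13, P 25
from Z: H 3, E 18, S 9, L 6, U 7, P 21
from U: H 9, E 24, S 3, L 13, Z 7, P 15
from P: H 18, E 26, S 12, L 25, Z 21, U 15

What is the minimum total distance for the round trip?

Shortest round trip = 77 min.

H → E → S → L → Z → U → P → H: 15+21+14+6+7+15+18 = 96
H → E → S → L → Z → P → U → H: 15+21+14+6+21+15+9 = 101
H → E → S → L → U → Z → P → H: 15+21+14+13+7+21+18 = 109
H → E → S → L → U → P → Z → H: 15+21+14+13+15+21+3 = 102
H → E → S → L → P → Z → U → H: 15+21+14+25+21+7+9 = 112
H → E → S → L → P → U → Z → H: 15+21+14+25+15+7+3 = 100
H → E → S → Z → L → U → P → H: 15+21+9+6+13+15+18 = 97
H → E → S → Z → L → P → U → H: 15+21+9+6+25+15+9 = 100
… (352 more)
H → E → P → S → U → Z → L → H: 15+26+12+3+7+6+8 = 77  ← best
The minimum is 77.
One optimal route: H → E → P → S → U → Z → L → H (or its reverse).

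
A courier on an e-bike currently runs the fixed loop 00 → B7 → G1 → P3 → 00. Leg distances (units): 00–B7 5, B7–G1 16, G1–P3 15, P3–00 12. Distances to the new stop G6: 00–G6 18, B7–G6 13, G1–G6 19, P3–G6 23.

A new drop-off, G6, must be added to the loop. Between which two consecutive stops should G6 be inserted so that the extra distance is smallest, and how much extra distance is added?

Adding 16 by placing G6 on the B7–G1 leg.

Insertion cost between consecutive stops i–j is d(i,G6) + d(G6,j) − d(i,j):
  between 00 and B7: 18 + 13 − 5 = 26
  between B7 and G1: 13 + 19 − 16 = 16
  between G1 and P3: 19 + 23 − 15 = 27
  between P3 and 00: 23 + 18 − 12 = 29
Cheapest insertion is between B7 and G1, adding 16.
New total = 48 + 16 = 64.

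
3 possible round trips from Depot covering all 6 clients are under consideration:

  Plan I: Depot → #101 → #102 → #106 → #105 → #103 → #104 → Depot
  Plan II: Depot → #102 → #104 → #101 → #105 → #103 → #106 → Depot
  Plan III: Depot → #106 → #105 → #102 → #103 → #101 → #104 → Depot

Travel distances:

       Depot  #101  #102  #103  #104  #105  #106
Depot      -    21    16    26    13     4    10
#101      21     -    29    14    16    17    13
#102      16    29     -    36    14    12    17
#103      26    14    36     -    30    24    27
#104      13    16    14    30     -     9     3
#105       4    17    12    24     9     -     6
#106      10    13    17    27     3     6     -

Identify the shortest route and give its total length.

Plan I: 21 + 29 + 17 + 6 + 24 + 30 + 13 = 140
Plan II: 16 + 14 + 16 + 17 + 24 + 27 + 10 = 124
Plan III: 10 + 6 + 12 + 36 + 14 + 16 + 13 = 107

Shortest is Plan III, total 107.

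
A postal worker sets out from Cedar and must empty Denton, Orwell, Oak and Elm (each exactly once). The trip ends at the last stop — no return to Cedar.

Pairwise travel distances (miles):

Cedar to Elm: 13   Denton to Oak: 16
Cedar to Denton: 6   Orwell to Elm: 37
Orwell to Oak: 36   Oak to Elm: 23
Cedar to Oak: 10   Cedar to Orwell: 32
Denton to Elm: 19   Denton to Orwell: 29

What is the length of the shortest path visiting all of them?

Shortest open route: 81 miles.

There are 4! = 24 possible orderings.
Cedar→Denton→Orwell→Oak→Elm: 6+29+36+23 = 94
Cedar→Denton→Orwell→Elm→Oak: 6+29+37+23 = 95
Cedar→Denton→Oak→Orwell→Elm: 6+16+36+37 = 95
Cedar→Denton→Oak→Elm→Orwell: 6+16+23+37 = 82
Cedar→Denton→Elm→Orwell→Oak: 6+19+37+36 = 98
Cedar→Denton→Elm→Oak→Orwell: 6+19+23+36 = 84
Cedar→Orwell→Denton→Oak→Elm: 32+29+16+23 = 100
Cedar→Orwell→Denton→Elm→Oak: 32+29+19+23 = 103
Cedar→Orwell→Oak→Denton→Elm: 32+36+16+19 = 103
Cedar→Orwell→Oak→Elm→Denton: 32+36+23+19 = 110
Cedar→Orwell→Elm→Denton→Oak: 32+37+19+16 = 104
Cedar→Orwell→Elm→Oak→Denton: 32+37+23+16 = 108
Cedar→Oak→Denton→Orwell→Elm: 10+16+29+37 = 92
Cedar→Oak→Denton→Elm→Orwell: 10+16+19+37 = 82
… (10 more)
Cedar→Oak→Elm→Denton→Orwell: 10+23+19+29 = 81  ← best
The minimum is 81.
One shortest path: Cedar → Oak → Elm → Denton → Orwell.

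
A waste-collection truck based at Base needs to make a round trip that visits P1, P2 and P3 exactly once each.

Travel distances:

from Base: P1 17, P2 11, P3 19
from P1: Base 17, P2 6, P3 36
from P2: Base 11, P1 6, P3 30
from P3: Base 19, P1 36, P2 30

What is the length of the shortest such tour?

There are 3 distinct closed tours to check (reversals are equivalent).
Base-P1-P2-P3-Base: 17+6+30+19 = 72
Base-P1-P3-P2-Base: 17+36+30+11 = 94
Base-P2-P1-P3-Base: 11+6+36+19 = 72
The minimum is 72.
One optimal route: Base → P1 → P2 → P3 → Base (or its reverse).

Minimum total distance: 72.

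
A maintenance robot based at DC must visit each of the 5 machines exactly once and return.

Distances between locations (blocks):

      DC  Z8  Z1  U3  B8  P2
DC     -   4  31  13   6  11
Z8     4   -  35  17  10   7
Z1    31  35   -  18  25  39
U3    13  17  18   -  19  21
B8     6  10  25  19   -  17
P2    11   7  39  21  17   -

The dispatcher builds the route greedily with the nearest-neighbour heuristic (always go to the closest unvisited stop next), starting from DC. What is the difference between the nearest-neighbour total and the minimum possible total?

DC: Z8=4, B8=6, P2=11, U3=13, Z1=31 ⇒ Z8
Z8: P2=7, B8=10, U3=17, Z1=35 ⇒ P2
P2: B8=17, U3=21, Z1=39 ⇒ B8
B8: U3=19, Z1=25 ⇒ U3
U3: Z1=18 ⇒ Z1
NN route DC → Z8 → P2 → B8 → U3 → Z1 → DC costs 96.
Optimal: DC → Z8 → P2 → U3 → Z1 → B8 → DC costs 81 (by enumerating all 60 distinct tours).
Excess = 96 − 81 = 15.

Excess over optimum: 15 blocks.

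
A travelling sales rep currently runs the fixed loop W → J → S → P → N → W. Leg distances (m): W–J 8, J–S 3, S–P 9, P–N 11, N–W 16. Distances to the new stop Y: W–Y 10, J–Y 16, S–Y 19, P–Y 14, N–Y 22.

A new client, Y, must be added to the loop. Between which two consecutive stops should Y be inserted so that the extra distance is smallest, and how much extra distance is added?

+16 m — insert Y between N and W.

Insertion cost between consecutive stops i–j is d(i,Y) + d(Y,j) − d(i,j):
  between W and J: 10 + 16 − 8 = 18
  between J and S: 16 + 19 − 3 = 32
  between S and P: 19 + 14 − 9 = 24
  between P and N: 14 + 22 − 11 = 25
  between N and W: 22 + 10 − 16 = 16
Cheapest insertion is between N and W, adding 16.
New total = 47 + 16 = 63.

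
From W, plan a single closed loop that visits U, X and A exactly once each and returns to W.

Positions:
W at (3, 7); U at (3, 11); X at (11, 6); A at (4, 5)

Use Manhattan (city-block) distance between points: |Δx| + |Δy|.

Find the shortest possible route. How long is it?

Minimum total distance: 28.

There are 3 distinct closed tours to check (reversals are equivalent).
W→U→X→A→W: 4+13+8+3 = 28
W→U→A→X→W: 4+7+8+9 = 28
W→X→U→A→W: 9+13+7+3 = 32
The minimum is 28.
One optimal route: W → U → X → A → W (or its reverse).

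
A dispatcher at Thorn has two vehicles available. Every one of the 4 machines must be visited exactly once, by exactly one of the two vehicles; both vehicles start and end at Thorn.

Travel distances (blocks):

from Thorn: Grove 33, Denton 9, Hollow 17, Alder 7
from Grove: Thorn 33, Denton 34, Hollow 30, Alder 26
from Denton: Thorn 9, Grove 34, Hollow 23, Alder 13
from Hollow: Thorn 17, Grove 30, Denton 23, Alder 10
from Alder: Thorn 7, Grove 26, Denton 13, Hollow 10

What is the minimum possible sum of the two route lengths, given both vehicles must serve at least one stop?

Check every non-empty split of the stops between the two vehicles; for each half take its own optimal tour:
  {Grove} + {Denton, Hollow, Alder}: 66 + 49 = 115
  {Denton} + {Grove, Hollow, Alder}: 18 + 80 = 98
  {Grove, Denton} + {Hollow, Alder}: 76 + 34 = 110
  {Hollow} + {Grove, Denton, Alder}: 34 + 76 = 110
  {Grove, Hollow} + {Denton, Alder}: 80 + 29 = 109
  {Denton, Hollow} + {Grove, Alder}: 49 + 66 = 115
  … (7 splits in total)
Best: vehicle 1 Thorn → Denton → Thorn = 18; vehicle 2 Thorn → Grove → Hollow → Alder → Thorn = 80; combined 98.

98 blocks — the smallest possible combined total.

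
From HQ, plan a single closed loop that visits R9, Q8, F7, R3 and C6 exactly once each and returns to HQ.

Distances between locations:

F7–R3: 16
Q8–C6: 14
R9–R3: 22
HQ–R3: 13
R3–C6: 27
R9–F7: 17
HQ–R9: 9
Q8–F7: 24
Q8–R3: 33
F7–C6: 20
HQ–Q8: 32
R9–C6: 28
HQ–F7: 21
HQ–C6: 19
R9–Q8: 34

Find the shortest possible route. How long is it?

HQ→R9→Q8→F7→R3→C6→HQ: 9+34+24+16+27+19 = 129
HQ→R9→Q8→F7→C6→R3→HQ: 9+34+24+20+27+13 = 127
HQ→R9→Q8→R3→F7→C6→HQ: 9+34+33+16+20+19 = 131
HQ→R9→Q8→R3→C6→F7→HQ: 9+34+33+27+20+21 = 144
HQ→R9→Q8→C6→F7→R3→HQ: 9+34+14+20+16+13 = 106
HQ→R9→Q8→C6→R3→F7→HQ: 9+34+14+27+16+21 = 121
HQ→R9→F7→Q8→R3→C6→HQ: 9+17+24+33+27+19 = 129
HQ→R9→F7→Q8→C6→R3→HQ: 9+17+24+14+27+13 = 104
HQ→R9→F7→R3→Q8→C6→HQ: 9+17+16+33+14+19 = 108
HQ→R9→F7→R3→C6→Q8→HQ: 9+17+16+27+14+32 = 115
HQ→R9→F7→C6→Q8→R3→HQ: 9+17+20+14+33+13 = 106
HQ→R9→F7→C6→R3→Q8→HQ: 9+17+20+27+33+32 = 138
HQ→R9→R3→Q8→F7→C6→HQ: 9+22+33+24+20+19 = 127
HQ→R9→R3→Q8→C6→F7→HQ: 9+22+33+14+20+21 = 119
… (46 more)
The minimum is 104.
One optimal route: HQ → R9 → F7 → Q8 → C6 → R3 → HQ (or its reverse).

104 — the shortest possible round trip.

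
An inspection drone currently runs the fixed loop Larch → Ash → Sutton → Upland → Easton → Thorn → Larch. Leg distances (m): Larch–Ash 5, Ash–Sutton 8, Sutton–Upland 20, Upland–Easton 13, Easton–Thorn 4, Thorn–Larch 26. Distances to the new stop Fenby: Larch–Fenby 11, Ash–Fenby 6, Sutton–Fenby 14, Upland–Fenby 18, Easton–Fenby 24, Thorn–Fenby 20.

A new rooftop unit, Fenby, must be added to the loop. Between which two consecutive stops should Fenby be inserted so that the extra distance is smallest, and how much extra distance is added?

Insertion cost between consecutive stops i–j is d(i,Fenby) + d(Fenby,j) − d(i,j):
  between Larch and Ash: 11 + 6 − 5 = 12
  between Ash and Sutton: 6 + 14 − 8 = 12
  between Sutton and Upland: 14 + 18 − 20 = 12
  between Upland and Easton: 18 + 24 − 13 = 29
  between Easton and Thorn: 24 + 20 − 4 = 40
  between Thorn and Larch: 20 + 11 − 26 = 5
Cheapest insertion is between Thorn and Larch, adding 5.
New total = 76 + 5 = 81.

+5 m — insert Fenby between Thorn and Larch.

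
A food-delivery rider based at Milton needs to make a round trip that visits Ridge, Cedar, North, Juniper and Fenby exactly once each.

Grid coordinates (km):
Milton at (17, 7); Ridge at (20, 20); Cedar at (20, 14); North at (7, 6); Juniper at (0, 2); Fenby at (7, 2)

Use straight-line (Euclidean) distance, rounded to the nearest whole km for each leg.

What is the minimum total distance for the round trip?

There are 60 distinct closed tours to check (reversals are equivalent).
Milton → Ridge → Cedar → North → Juniper → Fenby → Milton: 13+6+15+8+7+11 = 60
Milton → Ridge → Cedar → North → Fenby → Juniper → Milton: 13+6+15+4+7+18 = 63
Milton → Ridge → Cedar → Juniper → North → Fenby → Milton: 13+6+23+8+4+11 = 65
Milton → Ridge → Cedar → Juniper → Fenby → North → Milton: 13+6+23+7+4+10 = 63
Milton → Ridge → Cedar → Fenby → North → Juniper → Milton: 13+6+18+4+8+18 = 67
Milton → Ridge → Cedar → Fenby → Juniper → North → Milton: 13+6+18+7+8+10 = 62
Milton → Ridge → North → Cedar → Juniper → Fenby → Milton: 13+19+15+23+7+11 = 88
Milton → Ridge → North → Cedar → Fenby → Juniper → Milton: 13+19+15+18+7+18 = 90
Milton → Ridge → North → Juniper → Cedar → Fenby → Milton: 13+19+8+23+18+11 = 92
Milton → Ridge → North → Juniper → Fenby → Cedar → Milton: 13+19+8+7+18+8 = 73
Milton → Ridge → North → Fenby → Cedar → Juniper → Milton: 13+19+4+18+23+18 = 95
Milton → Ridge → North → Fenby → Juniper → Cedar → Milton: 13+19+4+7+23+8 = 74
Milton → Ridge → Juniper → Cedar → North → Fenby → Milton: 13+27+23+15+4+11 = 93
Milton → Ridge → Juniper → Cedar → Fenby → North → Milton: 13+27+23+18+4+10 = 95
… (46 more)
Milton → Cedar → Ridge → North → Juniper → Fenby → Milton: 8+6+19+8+7+11 = 59  ← best
The minimum is 59.
One optimal route: Milton → Cedar → Ridge → North → Juniper → Fenby → Milton (or its reverse).

Shortest round trip = 59 km.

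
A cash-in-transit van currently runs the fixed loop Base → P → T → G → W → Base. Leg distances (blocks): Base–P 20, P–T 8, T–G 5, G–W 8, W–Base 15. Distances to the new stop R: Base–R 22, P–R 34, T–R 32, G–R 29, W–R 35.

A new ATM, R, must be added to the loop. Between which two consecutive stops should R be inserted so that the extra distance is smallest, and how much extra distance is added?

Insertion cost between consecutive stops i–j is d(i,R) + d(R,j) − d(i,j):
  between Base and P: 22 + 34 − 20 = 36
  between P and T: 34 + 32 − 8 = 58
  between T and G: 32 + 29 − 5 = 56
  between G and W: 29 + 35 − 8 = 56
  between W and Base: 35 + 22 − 15 = 42
Cheapest insertion is between Base and P, adding 36.
New total = 56 + 36 = 92.

Minimum extra distance: 36 blocks, inserting R between Base and P.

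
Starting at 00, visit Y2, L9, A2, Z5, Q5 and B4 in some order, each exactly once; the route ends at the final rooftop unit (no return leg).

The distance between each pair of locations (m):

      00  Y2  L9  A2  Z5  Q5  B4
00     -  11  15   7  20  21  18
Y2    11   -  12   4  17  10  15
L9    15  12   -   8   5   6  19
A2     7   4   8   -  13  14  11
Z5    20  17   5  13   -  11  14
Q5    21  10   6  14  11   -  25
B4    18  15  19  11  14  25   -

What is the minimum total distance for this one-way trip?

46 m — the minimum one-way total.

There are 6! = 720 possible orderings.
00→Y2→L9→A2→Z5→Q5→B4: 11+12+8+13+11+25 = 80
00→Y2→L9→A2→Z5→B4→Q5: 11+12+8+13+14+25 = 83
00→Y2→L9→A2→Q5→Z5→B4: 11+12+8+14+11+14 = 70
00→Y2→L9→A2→Q5→B4→Z5: 11+12+8+14+25+14 = 84
00→Y2→L9→A2→B4→Z5→Q5: 11+12+8+11+14+11 = 67
00→Y2→L9→A2→B4→Q5→Z5: 11+12+8+11+25+11 = 78
00→Y2→L9→Z5→A2→Q5→B4: 11+12+5+13+14+25 = 80
00→Y2→L9→Z5→A2→B4→Q5: 11+12+5+13+11+25 = 77
… (712 more)
00→A2→Y2→Q5→L9→Z5→B4: 7+4+10+6+5+14 = 46  ← best
The minimum is 46.
One shortest path: 00 → A2 → Y2 → Q5 → L9 → Z5 → B4.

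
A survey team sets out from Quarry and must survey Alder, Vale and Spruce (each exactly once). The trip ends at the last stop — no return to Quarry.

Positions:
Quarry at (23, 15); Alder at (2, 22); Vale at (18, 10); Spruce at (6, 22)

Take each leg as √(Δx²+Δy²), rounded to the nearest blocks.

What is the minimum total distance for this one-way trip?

There are 3! = 6 possible orderings.
Quarry→Alder→Vale→Spruce: 22+20+17 = 59
Quarry→Alder→Spruce→Vale: 22+4+17 = 43
Quarry→Vale→Alder→Spruce: 7+20+4 = 31
Quarry→Vale→Spruce→Alder: 7+17+4 = 28
Quarry→Spruce→Alder→Vale: 18+4+20 = 42
Quarry→Spruce→Vale→Alder: 18+17+20 = 55
The minimum is 28.
One shortest path: Quarry → Vale → Spruce → Alder.

Shortest open route: 28 blocks.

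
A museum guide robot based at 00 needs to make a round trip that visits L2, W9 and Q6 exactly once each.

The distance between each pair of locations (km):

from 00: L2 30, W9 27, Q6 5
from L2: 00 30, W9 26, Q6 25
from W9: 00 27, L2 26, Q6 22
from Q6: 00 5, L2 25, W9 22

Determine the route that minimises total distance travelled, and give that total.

00→L2→W9→Q6→00: 30+26+22+5 = 83
00→L2→Q6→W9→00: 30+25+22+27 = 104
00→W9→L2→Q6→00: 27+26+25+5 = 83
The minimum is 83.
One optimal route: 00 → L2 → W9 → Q6 → 00 (or its reverse).

Shortest round trip = 83 km.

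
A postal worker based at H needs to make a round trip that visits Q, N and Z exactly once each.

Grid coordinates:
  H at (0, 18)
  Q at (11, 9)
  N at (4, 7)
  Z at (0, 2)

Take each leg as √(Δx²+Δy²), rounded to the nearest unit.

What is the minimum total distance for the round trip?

43 — the shortest possible round trip.

H→Q→N→Z→H: 14+7+6+16 = 43
H→Q→Z→N→H: 14+13+6+12 = 45
H→N→Q→Z→H: 12+7+13+16 = 48
The minimum is 43.
One optimal route: H → Q → N → Z → H (or its reverse).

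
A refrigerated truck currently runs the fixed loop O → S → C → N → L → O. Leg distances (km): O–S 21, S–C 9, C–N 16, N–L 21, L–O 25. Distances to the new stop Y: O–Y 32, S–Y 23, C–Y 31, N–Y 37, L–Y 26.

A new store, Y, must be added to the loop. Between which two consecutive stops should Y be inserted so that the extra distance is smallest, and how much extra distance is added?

Insertion cost between consecutive stops i–j is d(i,Y) + d(Y,j) − d(i,j):
  between O and S: 32 + 23 − 21 = 34
  between S and C: 23 + 31 − 9 = 45
  between C and N: 31 + 37 − 16 = 52
  between N and L: 37 + 26 − 21 = 42
  between L and O: 26 + 32 − 25 = 33
Cheapest insertion is between L and O, adding 33.
New total = 92 + 33 = 125.

Minimum extra distance: 33 km, inserting Y between L and O.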